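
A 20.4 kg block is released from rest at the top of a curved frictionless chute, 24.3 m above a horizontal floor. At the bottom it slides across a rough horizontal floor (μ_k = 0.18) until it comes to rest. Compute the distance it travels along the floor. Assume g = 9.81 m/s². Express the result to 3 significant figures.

Energy bookkeeping (friction removes W_f = μ_k N d):
At rest all PE has been dissipated by friction: mgh = μ_k m g d
d = h/μ_k = 24.3/0.18 = 135.0 m

d = 135 m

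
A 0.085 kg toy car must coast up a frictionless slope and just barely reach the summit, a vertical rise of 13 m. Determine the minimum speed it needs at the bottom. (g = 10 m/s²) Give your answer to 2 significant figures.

v = 16 m/s

At the top it is momentarily at rest, so all KE converts to PE: ½mv² = mgh
v = √(2gh) = √(2 × 10 × 13) = 16.12 m/s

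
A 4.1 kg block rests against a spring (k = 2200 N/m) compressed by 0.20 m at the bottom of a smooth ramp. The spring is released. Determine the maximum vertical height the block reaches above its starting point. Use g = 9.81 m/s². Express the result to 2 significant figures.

h = 1.1 m

Energy conservation from release to the highest point: ½kx² = mgh
h = kx²/(2mg) = (2200)(0.20)²/(2 × 4.1 × 9.81) = 1.094 m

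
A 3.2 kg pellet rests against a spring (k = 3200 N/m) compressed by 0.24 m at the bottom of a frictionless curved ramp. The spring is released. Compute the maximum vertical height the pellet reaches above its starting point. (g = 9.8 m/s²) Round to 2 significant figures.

h = 2.9 m

All spring PE becomes gravitational PE at the highest point: ½kx² = mgh
h = kx²/(2mg) = (3200)(0.24)²/(2 × 3.2 × 9.8) = 2.939 m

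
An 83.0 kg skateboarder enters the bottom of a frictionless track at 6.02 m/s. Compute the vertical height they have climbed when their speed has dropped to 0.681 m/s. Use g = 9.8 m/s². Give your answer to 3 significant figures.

h = 1.83 m

Energy balance between the two points: ½mv₁² = ½mv₂² + mgh
h = (v₁² − v₂²)/(2g) = (6.02² − 0.681²)/(2 × 9.8) = 1.825 m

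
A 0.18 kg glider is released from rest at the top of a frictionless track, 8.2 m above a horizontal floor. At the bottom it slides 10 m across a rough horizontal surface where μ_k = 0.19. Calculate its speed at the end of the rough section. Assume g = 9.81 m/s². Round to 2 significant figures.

Applying the work–energy principle:
mgh = ½mv² + μ_k m g d
W_f = μ_k mg d = (0.19)(0.18)(9.81)(10) = 3.355 J
½mv² = mgh − W_f = 14.480 − 3.355 = 11.125 J
v = √(2 × 11.125/0.18) = 11.12 m/s

v = 11 m/s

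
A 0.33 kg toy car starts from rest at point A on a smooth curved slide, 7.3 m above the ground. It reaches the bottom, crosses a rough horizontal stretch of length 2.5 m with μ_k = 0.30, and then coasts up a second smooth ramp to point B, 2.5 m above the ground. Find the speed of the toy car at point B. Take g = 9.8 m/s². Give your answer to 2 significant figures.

v = 8.9 m/s

Energy at A: mgh₁ = (0.33)(9.8)(7.3) = 23.608 J
Friction loss: W_f = μ_k mg d = 2.425 J
At B: ½mv² + mgh₂ = mgh₁ − W_f
½mv² = 23.608 − 2.425 − 8.0850 = 13.098 J
v = √(2 × 13.098/0.33) = 8.910 m/s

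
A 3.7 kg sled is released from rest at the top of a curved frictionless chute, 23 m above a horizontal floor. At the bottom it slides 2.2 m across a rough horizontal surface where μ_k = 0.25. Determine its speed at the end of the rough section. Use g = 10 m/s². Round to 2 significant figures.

v = 21 m/s

Energy bookkeeping (friction removes W_f = μ_k N d):
mgh = ½mv² + μ_k m g d
W_f = μ_k mg d = (0.25)(3.7)(10)(2.2) = 20.35 J
½mv² = mgh − W_f = 851.00 − 20.35 = 830.65 J
v = √(2 × 830.65/3.7) = 21.19 m/s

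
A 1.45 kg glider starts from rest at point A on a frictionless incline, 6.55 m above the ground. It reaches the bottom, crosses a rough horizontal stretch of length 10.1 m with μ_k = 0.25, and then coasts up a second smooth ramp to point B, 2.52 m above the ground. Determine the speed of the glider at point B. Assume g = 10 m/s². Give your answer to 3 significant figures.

v = 5.49 m/s

Energy at A: mgh₁ = (1.45)(10)(6.55) = 94.975 J
Friction loss: W_f = μ_k mg d = 36.61 J
At B: ½mv² + mgh₂ = mgh₁ − W_f
½mv² = 94.975 − 36.61 − 36.540 = 21.822 J
v = √(2 × 21.822/1.45) = 5.486 m/s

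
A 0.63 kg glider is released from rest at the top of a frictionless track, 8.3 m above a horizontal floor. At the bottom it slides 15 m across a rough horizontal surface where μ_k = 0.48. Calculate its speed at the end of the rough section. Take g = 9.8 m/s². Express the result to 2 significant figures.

v = 4.6 m/s

Energy bookkeeping (friction removes W_f = μ_k N d):
mgh = ½mv² + μ_k m g d
W_f = μ_k mg d = (0.48)(0.63)(9.8)(15) = 44.45 J
½mv² = mgh − W_f = 51.244 − 44.45 = 6.7914 J
v = √(2 × 6.7914/0.63) = 4.643 m/s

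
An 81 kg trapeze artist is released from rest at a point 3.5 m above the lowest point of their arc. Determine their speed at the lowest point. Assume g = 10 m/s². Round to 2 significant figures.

By conservation of mechanical energy, mgh = ½mv²
The mass cancels from both sides.
v = √(2gh) = √(2 × 10 × 3.5) = √70.000 = 8.367 m/s

v = 8.4 m/s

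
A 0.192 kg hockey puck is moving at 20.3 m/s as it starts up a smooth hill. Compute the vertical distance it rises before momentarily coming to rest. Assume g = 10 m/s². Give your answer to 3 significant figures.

h = 20.6 m

Setting KE at the bottom equal to PE gained: ½mv² = mgh
h = v²/(2g) = 20.3²/(2 × 10) = 20.60 m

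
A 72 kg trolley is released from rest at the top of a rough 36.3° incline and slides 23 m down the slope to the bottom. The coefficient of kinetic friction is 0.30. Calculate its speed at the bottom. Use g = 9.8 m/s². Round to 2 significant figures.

Taking the bottom as reference, mgh = ½mv² + μ_k N L with h = L sinθ, N = mg cosθ:
mgh = mgL sinθ = (72)(9.8)(23)sin36.3° = 9607.7 J
W_f = μ_k mg cosθ · L = (0.30)(72)(9.8)cos36.3°·23 = 3924 J
½mv² = 9607.7 − 3924 = 5683.9 J
v = √(2 × 5683.9/72) = 12.57 m/s

v = 13 m/s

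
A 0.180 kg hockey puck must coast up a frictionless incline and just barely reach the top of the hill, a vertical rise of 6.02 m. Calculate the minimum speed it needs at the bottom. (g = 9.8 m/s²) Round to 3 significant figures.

At the top it is momentarily at rest, so all KE converts to PE: ½mv² = mgh
v = √(2gh) = √(2 × 9.8 × 6.02) = 10.86 m/s

v = 10.9 m/s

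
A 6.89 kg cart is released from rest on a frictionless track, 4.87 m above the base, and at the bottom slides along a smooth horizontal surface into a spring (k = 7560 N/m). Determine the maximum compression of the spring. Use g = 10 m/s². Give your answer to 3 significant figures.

At max compression the cart is momentarily at rest: mgh = ½kx²
x = √(2mgh/k) = √(2 × 6.89 × 10 × 4.87 / 7560) = 0.2979 m

x = 0.298 m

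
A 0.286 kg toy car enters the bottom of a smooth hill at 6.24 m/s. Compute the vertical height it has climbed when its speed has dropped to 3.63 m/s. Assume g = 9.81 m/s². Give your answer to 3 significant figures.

Conservation of energy: ½mv₁² = ½mv₂² + mgh
h = (v₁² − v₂²)/(2g) = (6.24² − 3.63²)/(2 × 9.81) = 1.313 m

h = 1.31 m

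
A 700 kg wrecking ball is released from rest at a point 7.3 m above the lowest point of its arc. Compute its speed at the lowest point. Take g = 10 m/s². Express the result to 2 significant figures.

v = 12 m/s

By conservation of mechanical energy, mgh = ½mv²
The mass cancels from both sides.
v = √(2gh) = √(2 × 10 × 7.3) = √146.00 = 12.08 m/s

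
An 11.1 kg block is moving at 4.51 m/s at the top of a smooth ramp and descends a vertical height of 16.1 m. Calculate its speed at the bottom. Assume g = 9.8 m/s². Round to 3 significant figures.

Equating total energy at the two states: ½mv₀² + mgh = ½mv²
v² = v₀² + 2gh = (4.51)² + 2(9.8)(16.1) = 335.90
v = √335.90 = 18.33 m/s

v = 18.3 m/s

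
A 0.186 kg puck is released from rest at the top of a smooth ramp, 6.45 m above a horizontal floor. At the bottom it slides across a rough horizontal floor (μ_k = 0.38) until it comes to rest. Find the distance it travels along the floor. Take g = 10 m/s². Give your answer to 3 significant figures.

Applying the work–energy principle:
At rest all PE has been dissipated by friction: mgh = μ_k m g d
d = h/μ_k = 6.45/0.38 = 16.97 m

d = 17.0 m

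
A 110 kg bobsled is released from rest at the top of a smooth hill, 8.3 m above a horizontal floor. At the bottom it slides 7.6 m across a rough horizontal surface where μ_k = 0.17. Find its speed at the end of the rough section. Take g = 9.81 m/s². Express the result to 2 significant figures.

v = 12 m/s

Energy at the top = energy at the end + work done against friction:
mgh = ½mv² + μ_k m g d
W_f = μ_k mg d = (0.17)(110)(9.81)(7.6) = 1394 J
½mv² = mgh − W_f = 8956.5 − 1394 = 7562.3 J
v = √(2 × 7562.3/110) = 11.73 m/s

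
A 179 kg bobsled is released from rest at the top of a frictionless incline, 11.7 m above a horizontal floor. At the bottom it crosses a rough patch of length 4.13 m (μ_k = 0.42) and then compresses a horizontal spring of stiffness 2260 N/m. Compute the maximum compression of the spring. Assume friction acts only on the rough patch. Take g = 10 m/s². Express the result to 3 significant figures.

x = 3.97 m

Initial energy: E₁ = mgh = (179)(10)(11.7) = 20943 J
Friction removes W_f = μ_k mg d = (0.42)(179)(10)(4.13) = 3105 J
Energy reaching the spring: E = 20943 − 3105 = 17838 J
At max compression ½kx² = E ⇒ x = √(2E/k) = √(2 × 17838/2260) = 3.973 m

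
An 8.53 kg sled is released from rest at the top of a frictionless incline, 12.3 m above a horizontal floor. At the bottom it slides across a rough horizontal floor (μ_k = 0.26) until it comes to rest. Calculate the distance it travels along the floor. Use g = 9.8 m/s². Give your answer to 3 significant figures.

d = 47.3 m

Energy bookkeeping (friction removes W_f = μ_k N d):
At rest all PE has been dissipated by friction: mgh = μ_k m g d
d = h/μ_k = 12.3/0.26 = 47.31 m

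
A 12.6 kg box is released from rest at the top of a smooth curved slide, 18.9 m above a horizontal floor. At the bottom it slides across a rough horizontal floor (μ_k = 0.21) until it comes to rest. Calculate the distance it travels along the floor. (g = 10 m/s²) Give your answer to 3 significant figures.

Energy bookkeeping (friction removes W_f = μ_k N d):
At rest all PE has been dissipated by friction: mgh = μ_k m g d
d = h/μ_k = 18.9/0.21 = 90.00 m

d = 90.0 m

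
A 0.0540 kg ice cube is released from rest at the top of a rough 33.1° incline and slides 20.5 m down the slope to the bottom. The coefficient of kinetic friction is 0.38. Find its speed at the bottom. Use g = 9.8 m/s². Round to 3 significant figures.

Energy: mgh = ½mv² + W_f, with h = L sinθ and W_f = μ_k (mg cosθ) L
mgh = mgL sinθ = (0.0540)(9.8)(20.5)sin33.1° = 5.9244 J
W_f = μ_k mg cosθ · L = (0.38)(0.0540)(9.8)cos33.1°·20.5 = 3.453 J
½mv² = 5.9244 − 3.453 = 2.4710 J
v = √(2 × 2.4710/0.0540) = 9.566 m/s

v = 9.57 m/s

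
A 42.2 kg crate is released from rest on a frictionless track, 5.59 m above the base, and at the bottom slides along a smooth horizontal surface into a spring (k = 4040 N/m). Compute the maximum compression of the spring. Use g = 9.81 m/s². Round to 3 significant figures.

x = 1.07 m

Gravitational PE at the top equals spring PE at max compression: mgh = ½kx²
x = √(2mgh/k) = √(2 × 42.2 × 9.81 × 5.59 / 4040) = 1.070 m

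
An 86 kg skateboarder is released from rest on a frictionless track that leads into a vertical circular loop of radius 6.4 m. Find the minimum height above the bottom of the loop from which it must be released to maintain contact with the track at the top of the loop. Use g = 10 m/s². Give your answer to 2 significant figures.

At the top, for minimum speed gravity alone supplies the centripetal force: mg = mv_top²/r ⇒ v_top² = gr = 64.00 m²/s²
Energy conservation from release height h to the top (height 2r): mgh = ½mv_top² + mg(2r)
h = v_top²/(2g) + 2r = r/2 + 2r = 5r/2 = 16.00 m

h = 16 m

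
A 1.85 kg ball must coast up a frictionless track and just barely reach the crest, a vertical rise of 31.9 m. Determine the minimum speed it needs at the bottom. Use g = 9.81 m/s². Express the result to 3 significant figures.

v = 25.0 m/s

At the top it is momentarily at rest, so all KE converts to PE: ½mv² = mgh
v = √(2gh) = √(2 × 9.81 × 31.9) = 25.02 m/s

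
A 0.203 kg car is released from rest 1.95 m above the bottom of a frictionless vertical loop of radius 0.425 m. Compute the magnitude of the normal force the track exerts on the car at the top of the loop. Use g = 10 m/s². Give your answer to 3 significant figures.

Energy from release to top (height 2r): mgh = ½mv_top² + mg(2r)
v_top² = 2g(h − 2r) = 2(10)(1.95 − 0.8500) = 22.000 m²/s²
At the top, both N and weight point toward the centre: N + mg = mv_top²/r
N = m(v_top²/r − g) = 0.203(22.000/0.425 − 10) = 8.478 N

N = 8.48 N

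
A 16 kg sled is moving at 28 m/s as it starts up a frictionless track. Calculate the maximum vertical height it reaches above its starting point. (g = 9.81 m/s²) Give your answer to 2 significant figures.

Setting KE at the bottom equal to PE gained: ½mv² = mgh
h = v²/(2g) = 28²/(2 × 9.81) = 39.96 m

h = 40 m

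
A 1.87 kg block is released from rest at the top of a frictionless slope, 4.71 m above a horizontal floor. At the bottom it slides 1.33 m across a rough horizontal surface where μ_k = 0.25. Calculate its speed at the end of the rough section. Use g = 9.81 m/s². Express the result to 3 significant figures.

Applying the work–energy principle:
mgh = ½mv² + μ_k m g d
W_f = μ_k mg d = (0.25)(1.87)(9.81)(1.33) = 6.100 J
½mv² = mgh − W_f = 86.404 − 6.100 = 80.304 J
v = √(2 × 80.304/1.87) = 9.267 m/s

v = 9.27 m/s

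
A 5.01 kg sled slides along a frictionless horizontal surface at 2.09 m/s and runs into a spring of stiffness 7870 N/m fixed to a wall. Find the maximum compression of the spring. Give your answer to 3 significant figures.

x = 0.0527 m

At max compression the sled is momentarily at rest: ½mv² = ½kx²
x = v√(m/k) = 2.09 × √(5.01/7870) = 0.05273 m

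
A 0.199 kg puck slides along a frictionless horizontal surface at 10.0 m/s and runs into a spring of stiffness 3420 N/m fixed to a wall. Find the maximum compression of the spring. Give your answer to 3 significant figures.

Conservation of energy between contact and max compression: ½mv² = ½kx²
x = v√(m/k) = 10.0 × √(0.199/3420) = 0.07628 m

x = 0.0763 m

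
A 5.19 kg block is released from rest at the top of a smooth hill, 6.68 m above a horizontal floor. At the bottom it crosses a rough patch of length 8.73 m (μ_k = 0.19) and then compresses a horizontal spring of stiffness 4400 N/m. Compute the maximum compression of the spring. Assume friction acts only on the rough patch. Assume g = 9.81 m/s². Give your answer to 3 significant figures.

Initial energy: E₁ = mgh = (5.19)(9.81)(6.68) = 340.10 J
Friction removes W_f = μ_k mg d = (0.19)(5.19)(9.81)(8.73) = 84.45 J
Energy reaching the spring: E = 340.10 − 84.45 = 255.65 J
At max compression ½kx² = E ⇒ x = √(2E/k) = √(2 × 255.65/4400) = 0.3409 m

x = 0.341 m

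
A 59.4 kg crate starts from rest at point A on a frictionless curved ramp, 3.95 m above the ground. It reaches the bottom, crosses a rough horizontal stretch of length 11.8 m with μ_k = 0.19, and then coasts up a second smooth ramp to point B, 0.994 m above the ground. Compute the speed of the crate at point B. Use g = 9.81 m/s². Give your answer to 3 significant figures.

v = 3.74 m/s

Energy at A: mgh₁ = (59.4)(9.81)(3.95) = 2301.7 J
Friction loss: W_f = μ_k mg d = 1306 J
At B: ½mv² + mgh₂ = mgh₁ − W_f
½mv² = 2301.7 − 1306 − 579.22 = 416.06 J
v = √(2 × 416.06/59.4) = 3.743 m/s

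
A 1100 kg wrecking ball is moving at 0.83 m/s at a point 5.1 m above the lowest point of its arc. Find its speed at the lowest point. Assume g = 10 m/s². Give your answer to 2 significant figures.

Mechanical energy is conserved (no friction): ½mv₀² + mgh = ½mv²
v² = v₀² + 2gh = (0.83)² + 2(10)(5.1) = 102.69
v = √102.69 = 10.13 m/s

v = 10 m/s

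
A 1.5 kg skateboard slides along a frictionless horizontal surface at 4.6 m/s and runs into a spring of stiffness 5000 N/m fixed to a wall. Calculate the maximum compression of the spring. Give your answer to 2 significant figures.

x = 0.080 m

At max compression the skateboard is momentarily at rest: ½mv² = ½kx²
x = v√(m/k) = 4.6 × √(1.5/5000) = 0.07967 m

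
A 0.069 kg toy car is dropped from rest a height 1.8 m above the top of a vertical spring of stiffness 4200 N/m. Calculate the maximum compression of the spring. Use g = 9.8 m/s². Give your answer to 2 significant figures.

x = 0.024 m

Let x be the compression. The total drop is H + x, and the car is instantaneously at rest at max compression, so energy conservation gives:
mg(H + x) = ½kx²
½(4200)x² − (0.069)(9.8)x − (0.069)(9.8)(1.8) = 0
2100x² − 0.6762x − 1.217 = 0
x = [0.6762 + √(0.4572 + 10224)]/(2 × 2100) = 0.02424 m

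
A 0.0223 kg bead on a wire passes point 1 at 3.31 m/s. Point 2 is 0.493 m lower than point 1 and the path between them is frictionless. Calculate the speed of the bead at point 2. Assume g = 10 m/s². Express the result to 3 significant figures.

Energy conservation between the two points: ½mv₀² + mgh = ½mv²
v² = v₀² + 2gh = (3.31)² + 2(10)(0.493) = 20.816
v = √20.816 = 4.562 m/s

v = 4.56 m/s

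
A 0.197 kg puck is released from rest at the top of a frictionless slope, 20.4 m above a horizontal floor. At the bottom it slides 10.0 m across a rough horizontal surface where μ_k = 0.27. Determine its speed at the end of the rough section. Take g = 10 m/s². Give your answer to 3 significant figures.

Energy bookkeeping (friction removes W_f = μ_k N d):
mgh = ½mv² + μ_k m g d
W_f = μ_k mg d = (0.27)(0.197)(10)(10.0) = 5.319 J
½mv² = mgh − W_f = 40.188 − 5.319 = 34.869 J
v = √(2 × 34.869/0.197) = 18.81 m/s

v = 18.8 m/s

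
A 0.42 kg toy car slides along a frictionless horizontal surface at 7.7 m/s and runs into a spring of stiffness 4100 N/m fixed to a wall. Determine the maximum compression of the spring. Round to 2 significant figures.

Conservation of energy between contact and max compression: ½mv² = ½kx²
x = v√(m/k) = 7.7 × √(0.42/4100) = 0.07793 m

x = 0.078 m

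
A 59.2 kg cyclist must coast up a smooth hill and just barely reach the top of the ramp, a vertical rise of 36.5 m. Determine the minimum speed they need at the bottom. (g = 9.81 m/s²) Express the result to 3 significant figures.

At the top they are momentarily at rest, so all KE converts to PE: ½mv² = mgh
v = √(2gh) = √(2 × 9.81 × 36.5) = 26.76 m/s

v = 26.8 m/s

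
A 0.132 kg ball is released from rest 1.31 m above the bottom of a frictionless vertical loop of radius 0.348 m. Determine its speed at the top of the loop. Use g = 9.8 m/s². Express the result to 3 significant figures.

v = 3.47 m/s

Energy conservation: mgh = ½mv_top² + mg(2r)
v_top² = 2g(h − 2r) = 2(9.8)(1.31 − 0.6960) = 12.03
v_top = 3.469 m/s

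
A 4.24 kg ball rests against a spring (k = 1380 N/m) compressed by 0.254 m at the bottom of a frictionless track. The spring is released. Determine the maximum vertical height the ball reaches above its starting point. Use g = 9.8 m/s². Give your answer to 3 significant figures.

h = 1.07 m

All spring PE becomes gravitational PE at the highest point: ½kx² = mgh
h = kx²/(2mg) = (1380)(0.254)²/(2 × 4.24 × 9.8) = 1.071 m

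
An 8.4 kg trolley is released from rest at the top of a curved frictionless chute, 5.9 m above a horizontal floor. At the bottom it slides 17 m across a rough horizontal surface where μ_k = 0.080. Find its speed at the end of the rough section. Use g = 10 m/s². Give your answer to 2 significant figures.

v = 9.5 m/s

Applying the work–energy principle:
mgh = ½mv² + μ_k m g d
W_f = μ_k mg d = (0.080)(8.4)(10)(17) = 114.2 J
½mv² = mgh − W_f = 495.60 − 114.2 = 381.36 J
v = √(2 × 381.36/8.4) = 9.529 m/s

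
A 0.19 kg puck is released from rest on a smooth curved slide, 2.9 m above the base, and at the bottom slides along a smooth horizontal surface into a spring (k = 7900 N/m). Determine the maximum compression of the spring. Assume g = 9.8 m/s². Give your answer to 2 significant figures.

Energy conservation (no friction) from release to max compression: mgh = ½kx²
x = √(2mgh/k) = √(2 × 0.19 × 9.8 × 2.9 / 7900) = 0.03697 m

x = 0.037 m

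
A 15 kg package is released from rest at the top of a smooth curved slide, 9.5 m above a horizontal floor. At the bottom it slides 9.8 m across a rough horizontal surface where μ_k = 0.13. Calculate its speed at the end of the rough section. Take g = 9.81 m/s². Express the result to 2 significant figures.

v = 13 m/s

Applying the work–energy principle:
mgh = ½mv² + μ_k m g d
W_f = μ_k mg d = (0.13)(15)(9.81)(9.8) = 187.5 J
½mv² = mgh − W_f = 1397.9 − 187.5 = 1210.5 J
v = √(2 × 1210.5/15) = 12.70 m/s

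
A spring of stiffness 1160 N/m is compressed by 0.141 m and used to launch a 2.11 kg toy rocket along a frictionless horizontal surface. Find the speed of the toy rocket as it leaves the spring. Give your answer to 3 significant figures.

v = 3.31 m/s

The toy rocket leaves the spring when the spring is at natural length, so ½kx² = ½mv²
v = x√(k/m) = 0.141 × √(1160/2.11) = 3.306 m/s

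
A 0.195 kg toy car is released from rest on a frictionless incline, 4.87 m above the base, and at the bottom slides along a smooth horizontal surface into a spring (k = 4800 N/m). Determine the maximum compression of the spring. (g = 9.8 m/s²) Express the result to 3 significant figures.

x = 0.0623 m

Energy conservation (no friction) from release to max compression: mgh = ½kx²
x = √(2mgh/k) = √(2 × 0.195 × 9.8 × 4.87 / 4800) = 0.06227 m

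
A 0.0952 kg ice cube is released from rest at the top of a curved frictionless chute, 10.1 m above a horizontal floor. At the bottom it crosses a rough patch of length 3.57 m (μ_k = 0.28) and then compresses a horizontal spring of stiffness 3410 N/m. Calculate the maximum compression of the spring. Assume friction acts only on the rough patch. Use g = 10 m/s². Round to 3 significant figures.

Initial energy: E₁ = mgh = (0.0952)(10)(10.1) = 9.6152 J
Friction removes W_f = μ_k mg d = (0.28)(0.0952)(10)(3.57) = 0.9516 J
Energy reaching the spring: E = 9.6152 − 0.9516 = 8.6636 J
At max compression ½kx² = E ⇒ x = √(2E/k) = √(2 × 8.6636/3410) = 0.07128 m

x = 0.0713 m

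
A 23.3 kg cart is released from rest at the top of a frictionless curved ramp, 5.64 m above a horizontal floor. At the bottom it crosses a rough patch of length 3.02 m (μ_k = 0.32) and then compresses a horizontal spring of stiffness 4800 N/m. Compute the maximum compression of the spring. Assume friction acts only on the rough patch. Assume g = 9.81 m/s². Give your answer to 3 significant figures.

x = 0.667 m

Initial energy: E₁ = mgh = (23.3)(9.81)(5.64) = 1289.2 J
Friction removes W_f = μ_k mg d = (0.32)(23.3)(9.81)(3.02) = 220.9 J
Energy reaching the spring: E = 1289.2 − 220.9 = 1068.3 J
At max compression ½kx² = E ⇒ x = √(2E/k) = √(2 × 1068.3/4800) = 0.6672 m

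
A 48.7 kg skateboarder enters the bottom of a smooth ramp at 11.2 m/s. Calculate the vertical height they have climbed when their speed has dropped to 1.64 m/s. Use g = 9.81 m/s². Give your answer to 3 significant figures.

Conservation of energy: ½mv₁² = ½mv₂² + mgh
h = (v₁² − v₂²)/(2g) = (11.2² − 1.64²)/(2 × 9.81) = 6.256 m

h = 6.26 m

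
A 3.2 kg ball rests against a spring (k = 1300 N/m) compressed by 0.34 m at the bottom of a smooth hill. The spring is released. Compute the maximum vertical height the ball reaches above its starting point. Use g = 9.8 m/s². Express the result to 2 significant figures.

h = 2.4 m

Energy conservation from release to the highest point: ½kx² = mgh
h = kx²/(2mg) = (1300)(0.34)²/(2 × 3.2 × 9.8) = 2.396 m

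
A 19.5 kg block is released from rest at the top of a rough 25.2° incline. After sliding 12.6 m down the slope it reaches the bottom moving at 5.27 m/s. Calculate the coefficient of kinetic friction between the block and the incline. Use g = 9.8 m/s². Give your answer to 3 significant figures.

μ_k = 0.346

mgh = ½mv² + μ_k (mg cosθ) L, with h = L sinθ
mgL sinθ = 1025.2 J; ½mv² = 270.79 J
W_f = 1025.2 − 270.79 = 754.4 J
μ_k = W_f/(mg cosθ · L) = 754.4/(172.9 × 12.6) = 0.3463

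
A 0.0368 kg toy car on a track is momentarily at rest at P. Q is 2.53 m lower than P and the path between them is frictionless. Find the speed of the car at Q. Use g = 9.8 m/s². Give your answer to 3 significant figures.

v = 7.04 m/s

Energy conservation between the two points: mgh = ½mv²
v = √(2gh) = √(2 × 9.8 × 2.53) = √49.588 = 7.042 m/s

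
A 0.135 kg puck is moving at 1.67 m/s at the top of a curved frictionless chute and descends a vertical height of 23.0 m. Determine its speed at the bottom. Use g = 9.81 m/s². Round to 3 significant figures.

v = 21.3 m/s

Equating total energy at the two states: ½mv₀² + mgh = ½mv²
The mass cancels from both sides.
v² = v₀² + 2gh = (1.67)² + 2(9.81)(23.0) = 454.05
v = √454.05 = 21.31 m/s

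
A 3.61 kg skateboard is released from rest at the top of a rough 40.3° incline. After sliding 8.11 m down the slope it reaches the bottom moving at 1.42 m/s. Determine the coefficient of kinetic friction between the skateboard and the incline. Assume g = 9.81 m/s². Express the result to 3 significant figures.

μ_k = 0.831

The energy dissipated by friction is the PE lost minus the KE gained:
mgL sinθ = 185.76 J; ½mv² = 3.6396 J
W_f = 185.76 − 3.6396 = 182.1 J
μ_k = W_f/(mg cosθ · L) = 182.1/(27.01 × 8.11) = 0.8314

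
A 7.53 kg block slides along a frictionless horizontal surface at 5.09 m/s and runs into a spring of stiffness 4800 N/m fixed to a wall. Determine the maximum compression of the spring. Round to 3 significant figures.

Conservation of energy between contact and max compression: ½mv² = ½kx²
x = v√(m/k) = 5.09 × √(7.53/4800) = 0.2016 m

x = 0.202 m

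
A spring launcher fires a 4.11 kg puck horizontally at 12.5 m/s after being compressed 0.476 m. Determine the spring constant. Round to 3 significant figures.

½kx² = ½mv²
k = mv²/x² = (4.11)(12.5)²/(0.476)² = 2834 N/m

k = 2830 N/m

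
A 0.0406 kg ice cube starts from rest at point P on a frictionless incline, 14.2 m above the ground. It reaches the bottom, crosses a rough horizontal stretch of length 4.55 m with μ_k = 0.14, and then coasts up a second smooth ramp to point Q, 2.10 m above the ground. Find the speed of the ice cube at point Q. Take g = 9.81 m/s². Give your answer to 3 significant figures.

Energy at P: mgh₁ = (0.0406)(9.81)(14.2) = 5.6557 J
Friction loss: W_f = μ_k mg d = 0.2537 J
At Q: ½mv² + mgh₂ = mgh₁ − W_f
½mv² = 5.6557 − 0.2537 − 0.83640 = 4.5656 J
v = √(2 × 4.5656/0.0406) = 15.00 m/s

v = 15.0 m/s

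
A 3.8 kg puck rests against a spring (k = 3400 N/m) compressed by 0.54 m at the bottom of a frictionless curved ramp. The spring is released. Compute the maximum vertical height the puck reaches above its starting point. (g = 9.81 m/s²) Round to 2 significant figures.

Energy conservation from release to the highest point: ½kx² = mgh
h = kx²/(2mg) = (3400)(0.54)²/(2 × 3.8 × 9.81) = 13.30 m

h = 13 m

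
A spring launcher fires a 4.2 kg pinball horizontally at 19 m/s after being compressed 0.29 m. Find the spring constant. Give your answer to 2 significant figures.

Energy stored in the spring equals the launch KE: ½kx² = ½mv²
k = mv²/x² = (4.2)(19)²/(0.29)² = 18029 N/m

k = 18000 N/m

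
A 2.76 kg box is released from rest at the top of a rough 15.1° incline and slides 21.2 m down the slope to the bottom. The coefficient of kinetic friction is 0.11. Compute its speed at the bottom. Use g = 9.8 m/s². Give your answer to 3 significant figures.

Taking the bottom as reference, mgh = ½mv² + μ_k N L with h = L sinθ, N = mg cosθ:
mgh = mgL sinθ = (2.76)(9.8)(21.2)sin15.1° = 149.38 J
W_f = μ_k mg cosθ · L = (0.11)(2.76)(9.8)cos15.1°·21.2 = 60.90 J
½mv² = 149.38 − 60.90 = 88.480 J
v = √(2 × 88.480/2.76) = 8.007 m/s

v = 8.01 m/s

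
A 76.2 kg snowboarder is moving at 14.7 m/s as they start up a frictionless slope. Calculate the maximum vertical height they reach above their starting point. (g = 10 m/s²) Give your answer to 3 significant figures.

Setting KE at the bottom equal to PE gained: ½mv² = mgh
h = v²/(2g) = 14.7²/(2 × 10) = 10.80 m

h = 10.8 m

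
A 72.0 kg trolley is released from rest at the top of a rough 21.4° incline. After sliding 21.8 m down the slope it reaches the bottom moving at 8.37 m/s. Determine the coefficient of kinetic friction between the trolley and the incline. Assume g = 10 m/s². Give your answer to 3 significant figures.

Energy balance down the incline: mg L sinθ − ½mv² = μ_k (mg cosθ) L
mgL sinθ = 5727.1 J; ½mv² = 2522.0 J
W_f = 5727.1 − 2522.0 = 3205 J
μ_k = W_f/(mg cosθ · L) = 3205/(670.4 × 21.8) = 0.2193

μ_k = 0.219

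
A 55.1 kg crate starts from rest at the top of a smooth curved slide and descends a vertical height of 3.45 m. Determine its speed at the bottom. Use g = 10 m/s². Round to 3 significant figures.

v = 8.31 m/s

Equating total energy at the two states: mgh = ½mv²
v = √(2gh) = √(2 × 10 × 3.45) = √69.000 = 8.307 m/s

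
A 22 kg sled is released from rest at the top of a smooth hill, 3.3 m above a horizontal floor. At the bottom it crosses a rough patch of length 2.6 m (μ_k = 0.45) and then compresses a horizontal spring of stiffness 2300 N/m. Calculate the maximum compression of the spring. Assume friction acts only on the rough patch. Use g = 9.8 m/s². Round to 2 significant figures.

x = 0.63 m

Initial energy: E₁ = mgh = (22)(9.8)(3.3) = 711.48 J
Friction removes W_f = μ_k mg d = (0.45)(22)(9.8)(2.6) = 252.3 J
Energy reaching the spring: E = 711.48 − 252.3 = 459.23 J
At max compression ½kx² = E ⇒ x = √(2E/k) = √(2 × 459.23/2300) = 0.6319 m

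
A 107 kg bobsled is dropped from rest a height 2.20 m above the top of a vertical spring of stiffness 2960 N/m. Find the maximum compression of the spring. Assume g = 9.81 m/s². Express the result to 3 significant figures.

x = 1.65 m

Measuring PE from the top of the relaxed spring, at max compression the bobsled has dropped H + x with zero KE, so:
mg(H + x) = ½kx²
½(2960)x² − (107)(9.81)x − (107)(9.81)(2.20) = 0
1480x² − 1050x − 2309 = 0
x = [1050 + √(1.102e+06 + 1.3671e+07)]/(2 × 1480) = 1.653 m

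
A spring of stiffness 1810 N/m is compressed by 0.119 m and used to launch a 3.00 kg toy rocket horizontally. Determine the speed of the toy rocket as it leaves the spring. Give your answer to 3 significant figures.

v = 2.92 m/s

Conservation of energy: ½kx² = ½mv²
v = x√(k/m) = 0.119 × √(1810/3.00) = 2.923 m/s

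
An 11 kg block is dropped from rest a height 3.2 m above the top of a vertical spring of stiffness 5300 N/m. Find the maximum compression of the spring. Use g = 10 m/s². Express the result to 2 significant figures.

x = 0.39 m

Let x be the compression. The total drop is H + x, and the block is instantaneously at rest at max compression, so energy conservation gives:
mg(H + x) = ½kx²
½(5300)x² − (11)(10)x − (11)(10)(3.2) = 0
2650x² − 110.0x − 352.0 = 0
x = [110.0 + √(12100 + 3.7312e+06)]/(2 × 2650) = 0.3858 m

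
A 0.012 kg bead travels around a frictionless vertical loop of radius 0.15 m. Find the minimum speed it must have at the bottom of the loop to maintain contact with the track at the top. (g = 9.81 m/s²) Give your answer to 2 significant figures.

At the top: mg = mv_top²/r ⇒ v_top² = gr = 1.472 m²/s²
Energy from bottom to top (height 2r): ½mv_bot² = ½mv_top² + mg(2r)
v_bot² = gr + 4gr = 5gr = 7.357
v_bot = √(5gr) = 2.712 m/s

v = 2.7 m/s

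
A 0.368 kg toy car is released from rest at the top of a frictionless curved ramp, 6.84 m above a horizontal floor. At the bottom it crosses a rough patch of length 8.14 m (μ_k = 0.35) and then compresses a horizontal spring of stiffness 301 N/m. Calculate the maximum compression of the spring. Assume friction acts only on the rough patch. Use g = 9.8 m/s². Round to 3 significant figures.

x = 0.309 m

Initial energy: E₁ = mgh = (0.368)(9.8)(6.84) = 24.668 J
Friction removes W_f = μ_k mg d = (0.35)(0.368)(9.8)(8.14) = 10.27 J
Energy reaching the spring: E = 24.668 − 10.27 = 14.393 J
At max compression ½kx² = E ⇒ x = √(2E/k) = √(2 × 14.393/301) = 0.3092 m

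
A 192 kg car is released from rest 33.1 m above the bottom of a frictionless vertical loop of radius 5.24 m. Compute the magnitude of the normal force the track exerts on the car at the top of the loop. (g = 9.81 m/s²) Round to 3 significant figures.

Energy from release to top (height 2r): mgh = ½mv_top² + mg(2r)
v_top² = 2g(h − 2r) = 2(9.81)(33.1 − 10.48) = 443.80 m²/s²
At the top, both N and weight point toward the centre: N + mg = mv_top²/r
N = m(v_top²/r − g) = 192(443.80/5.24 − 9.81) = 14378 N

N = 14400 N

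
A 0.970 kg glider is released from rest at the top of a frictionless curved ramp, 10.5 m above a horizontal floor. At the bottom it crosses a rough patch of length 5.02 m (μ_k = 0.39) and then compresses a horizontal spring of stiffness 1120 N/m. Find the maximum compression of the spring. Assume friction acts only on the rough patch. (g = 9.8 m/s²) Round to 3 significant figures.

Initial energy: E₁ = mgh = (0.970)(9.8)(10.5) = 99.813 J
Friction removes W_f = μ_k mg d = (0.39)(0.970)(9.8)(5.02) = 18.61 J
Energy reaching the spring: E = 99.813 − 18.61 = 81.202 J
At max compression ½kx² = E ⇒ x = √(2E/k) = √(2 × 81.202/1120) = 0.3808 m

x = 0.381 m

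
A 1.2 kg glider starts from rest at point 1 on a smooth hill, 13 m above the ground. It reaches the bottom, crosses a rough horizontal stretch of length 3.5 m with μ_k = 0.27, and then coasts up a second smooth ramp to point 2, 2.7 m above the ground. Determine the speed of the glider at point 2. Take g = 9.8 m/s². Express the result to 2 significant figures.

v = 14 m/s

Energy at 1: mgh₁ = (1.2)(9.8)(13) = 152.88 J
Friction loss: W_f = μ_k mg d = 11.11 J
At 2: ½mv² + mgh₂ = mgh₁ − W_f
½mv² = 152.88 − 11.11 − 31.752 = 110.01 J
v = √(2 × 110.01/1.2) = 13.54 m/s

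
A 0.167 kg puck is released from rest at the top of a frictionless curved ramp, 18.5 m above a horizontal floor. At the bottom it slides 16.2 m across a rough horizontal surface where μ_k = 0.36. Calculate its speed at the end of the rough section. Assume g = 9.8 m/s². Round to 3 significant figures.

v = 15.8 m/s

Energy at the top = energy at the end + work done against friction:
mgh = ½mv² + μ_k m g d
W_f = μ_k mg d = (0.36)(0.167)(9.8)(16.2) = 9.545 J
½mv² = mgh − W_f = 30.277 − 9.545 = 20.732 J
v = √(2 × 20.732/0.167) = 15.76 m/s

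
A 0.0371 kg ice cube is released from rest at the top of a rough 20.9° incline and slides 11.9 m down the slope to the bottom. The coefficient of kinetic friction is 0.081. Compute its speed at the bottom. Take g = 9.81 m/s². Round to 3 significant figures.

Energy: mgh = ½mv² + W_f, with h = L sinθ and W_f = μ_k (mg cosθ) L
mgh = mgL sinθ = (0.0371)(9.81)(11.9)sin20.9° = 1.5450 J
W_f = μ_k mg cosθ · L = (0.081)(0.0371)(9.81)cos20.9°·11.9 = 0.3277 J
½mv² = 1.5450 − 0.3277 = 1.2173 J
v = √(2 × 1.2173/0.0371) = 8.101 m/s

v = 8.10 m/s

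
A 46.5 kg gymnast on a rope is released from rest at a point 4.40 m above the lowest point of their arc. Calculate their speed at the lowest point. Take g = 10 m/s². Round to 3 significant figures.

Mechanical energy is conserved (no friction): mgh = ½mv²
v = √(2gh) = √(2 × 10 × 4.40) = √88.000 = 9.381 m/s

v = 9.38 m/s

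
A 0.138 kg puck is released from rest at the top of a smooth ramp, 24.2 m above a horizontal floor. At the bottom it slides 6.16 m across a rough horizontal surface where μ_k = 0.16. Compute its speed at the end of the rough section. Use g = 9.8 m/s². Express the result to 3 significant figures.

Applying the work–energy principle:
mgh = ½mv² + μ_k m g d
W_f = μ_k mg d = (0.16)(0.138)(9.8)(6.16) = 1.333 J
½mv² = mgh − W_f = 32.728 − 1.333 = 31.395 J
v = √(2 × 31.395/0.138) = 21.33 m/s

v = 21.3 m/s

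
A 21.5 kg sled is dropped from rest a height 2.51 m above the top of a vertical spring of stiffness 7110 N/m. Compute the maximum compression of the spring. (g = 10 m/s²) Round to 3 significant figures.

Measuring PE from the top of the relaxed spring, at max compression the sled has dropped H + x with zero KE, so:
mg(H + x) = ½kx²
½(7110)x² − (21.5)(10)x − (21.5)(10)(2.51) = 0
3555x² − 215.0x − 539.6 = 0
x = [215.0 + √(46225 + 7.6738e+06)]/(2 × 3555) = 0.4210 m

x = 0.421 m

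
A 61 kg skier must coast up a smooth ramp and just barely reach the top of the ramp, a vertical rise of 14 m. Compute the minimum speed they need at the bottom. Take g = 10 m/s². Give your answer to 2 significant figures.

At the top they are momentarily at rest, so all KE converts to PE: ½mv² = mgh
v = √(2gh) = √(2 × 10 × 14) = 16.73 m/s

v = 17 m/s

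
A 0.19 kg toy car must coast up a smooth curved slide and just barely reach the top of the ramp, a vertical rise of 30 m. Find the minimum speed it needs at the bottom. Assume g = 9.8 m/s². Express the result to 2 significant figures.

At the top it is momentarily at rest, so all KE converts to PE: ½mv² = mgh
v = √(2gh) = √(2 × 9.8 × 30) = 24.25 m/s

v = 24 m/s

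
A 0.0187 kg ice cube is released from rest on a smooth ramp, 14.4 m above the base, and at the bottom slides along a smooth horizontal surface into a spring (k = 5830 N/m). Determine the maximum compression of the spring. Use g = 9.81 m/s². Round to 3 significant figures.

x = 0.0301 m

At max compression the cube is momentarily at rest: mgh = ½kx²
x = √(2mgh/k) = √(2 × 0.0187 × 9.81 × 14.4 / 5830) = 0.03010 m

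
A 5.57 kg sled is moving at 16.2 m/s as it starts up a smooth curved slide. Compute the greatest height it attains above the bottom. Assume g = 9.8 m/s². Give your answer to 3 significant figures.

Setting KE at the bottom equal to PE gained: ½mv² = mgh
h = v²/(2g) = 16.2²/(2 × 9.8) = 13.39 m

h = 13.4 m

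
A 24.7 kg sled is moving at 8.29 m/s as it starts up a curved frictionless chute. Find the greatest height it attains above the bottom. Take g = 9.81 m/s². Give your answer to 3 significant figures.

Setting KE at the bottom equal to PE gained: ½mv² = mgh
h = v²/(2g) = 8.29²/(2 × 9.81) = 3.503 m

h = 3.50 m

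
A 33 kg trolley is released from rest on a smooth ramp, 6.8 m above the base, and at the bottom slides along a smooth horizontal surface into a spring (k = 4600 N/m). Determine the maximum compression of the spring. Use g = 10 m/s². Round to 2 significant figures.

x = 0.99 m

Energy conservation (no friction) from release to max compression: mgh = ½kx²
x = √(2mgh/k) = √(2 × 33 × 10 × 6.8 / 4600) = 0.9878 m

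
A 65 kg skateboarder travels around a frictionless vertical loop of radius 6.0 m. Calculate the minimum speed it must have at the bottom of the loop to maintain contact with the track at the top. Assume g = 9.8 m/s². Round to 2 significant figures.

At the top: mg = mv_top²/r ⇒ v_top² = gr = 58.80 m²/s²
Energy from bottom to top (height 2r): ½mv_bot² = ½mv_top² + mg(2r)
v_bot² = gr + 4gr = 5gr = 294.0
v_bot = √(5gr) = 17.15 m/s

v = 17 m/s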